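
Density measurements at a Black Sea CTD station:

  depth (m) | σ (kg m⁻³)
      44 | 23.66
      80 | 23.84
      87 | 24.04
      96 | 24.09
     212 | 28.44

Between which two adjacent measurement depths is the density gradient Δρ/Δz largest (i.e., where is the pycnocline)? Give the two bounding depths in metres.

Compute the density gradient over each adjacent pair:
  44–80 m: Δρ/Δz = 0.18/36 = 5.0 × 10⁻³ kg m⁻⁴
  80–87 m: Δρ/Δz = 0.20/7 = 0.029 kg m⁻⁴
  87–96 m: Δρ/Δz = 0.05/9 = 5.6 × 10⁻³ kg m⁻⁴
  96–212 m: Δρ/Δz = 4.35/116 = 0.037 kg m⁻⁴
The largest gradient is in the 96–212 m interval — the pycnocline.

96–212 m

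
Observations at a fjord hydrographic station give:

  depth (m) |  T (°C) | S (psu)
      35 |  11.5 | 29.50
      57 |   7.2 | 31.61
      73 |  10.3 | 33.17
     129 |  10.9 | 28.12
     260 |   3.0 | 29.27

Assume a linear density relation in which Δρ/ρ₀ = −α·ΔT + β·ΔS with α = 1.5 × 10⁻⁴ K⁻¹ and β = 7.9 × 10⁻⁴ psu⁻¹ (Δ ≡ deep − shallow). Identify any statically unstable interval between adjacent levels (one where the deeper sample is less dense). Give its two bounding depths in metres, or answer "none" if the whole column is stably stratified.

73–129 m

Evaluate Δρ/ρ₀ = −αΔT + βΔS across each adjacent pair:
  35–57 m: −αΔT+βΔS = −(1.5 × 10⁻⁴)(-4.3)+(7.9 × 10⁻⁴)(+2.11) = 2.3 × 10⁻³ → stable
  57–73 m: −αΔT+βΔS = −(1.5 × 10⁻⁴)(+3.1)+(7.9 × 10⁻⁴)(+1.56) = 7.7 × 10⁻⁴ → stable
  73–129 m: −αΔT+βΔS = −(1.5 × 10⁻⁴)(+0.6)+(7.9 × 10⁻⁴)(-5.05) = -4.1 × 10⁻³ → UNSTABLE
  129–260 m: −αΔT+βΔS = −(1.5 × 10⁻⁴)(-7.9)+(7.9 × 10⁻⁴)(+1.15) = 2.1 × 10⁻³ → stable
The 73–129 m interval has Δρ < 0: lighter water underlies denser water.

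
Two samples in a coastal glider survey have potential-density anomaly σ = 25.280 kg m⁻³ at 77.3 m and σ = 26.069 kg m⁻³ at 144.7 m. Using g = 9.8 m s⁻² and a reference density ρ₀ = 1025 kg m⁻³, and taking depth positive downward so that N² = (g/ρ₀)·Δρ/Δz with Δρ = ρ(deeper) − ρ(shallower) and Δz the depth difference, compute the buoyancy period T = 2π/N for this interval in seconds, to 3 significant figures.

Δρ = 1026.069 − 1025.280 = 0.789 kg m⁻³ over Δz = 144.7 − 77.3 = 67.4 m.
N² = (9.8/1025) × (0.789/67.4) = 1.1192 × 10⁻⁴ s⁻².
N = √(1.1192 × 10⁻⁴) = 0.010579 rad s⁻¹, so T = 2π/N = 593.93 s ≈ 594 s.

594 s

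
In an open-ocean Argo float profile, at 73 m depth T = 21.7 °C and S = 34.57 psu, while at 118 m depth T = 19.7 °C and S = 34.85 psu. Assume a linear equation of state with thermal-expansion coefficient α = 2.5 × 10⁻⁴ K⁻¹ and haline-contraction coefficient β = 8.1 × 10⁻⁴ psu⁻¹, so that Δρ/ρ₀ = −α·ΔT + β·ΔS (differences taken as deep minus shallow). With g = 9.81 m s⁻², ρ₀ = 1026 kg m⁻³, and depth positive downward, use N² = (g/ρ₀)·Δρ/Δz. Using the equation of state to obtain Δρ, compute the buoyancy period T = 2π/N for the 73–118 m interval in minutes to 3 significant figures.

ΔT = -2.0 K, ΔS = +0.28 psu (deep − shallow).
Δρ/ρ₀ = −αΔT + βΔS = 5.00 × 10⁻⁴ + 2.268 × 10⁻⁴ = 7.268 × 10⁻⁴, so Δρ ≈ 0.7457 kg m⁻³.
N² = (g/ρ₀)·Δρ/Δz = g·(Δρ/ρ₀)/Δz = 9.81 × 7.268 × 10⁻⁴ / 45 = 1.5844 × 10⁻⁴ s⁻².
N = √(1.5844 × 10⁻⁴) = 0.012587 rad s⁻¹ → T = 2π/N = 499.18 s = 8.3197 min ≈ 8.32 min.

8.32 min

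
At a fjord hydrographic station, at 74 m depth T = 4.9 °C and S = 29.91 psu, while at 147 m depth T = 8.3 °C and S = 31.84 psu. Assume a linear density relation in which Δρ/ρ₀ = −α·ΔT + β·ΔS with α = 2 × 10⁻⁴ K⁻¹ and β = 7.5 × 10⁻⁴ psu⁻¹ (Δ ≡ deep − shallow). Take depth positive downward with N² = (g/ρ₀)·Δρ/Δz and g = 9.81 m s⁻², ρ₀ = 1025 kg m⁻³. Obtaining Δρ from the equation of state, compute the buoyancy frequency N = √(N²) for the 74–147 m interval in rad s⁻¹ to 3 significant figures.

ΔT = +3.4 K, ΔS = +1.93 psu (deep − shallow).
Δρ/ρ₀ = −αΔT + βΔS = -6.80 × 10⁻⁴ + 1.4475 × 10⁻³ = 7.675 × 10⁻⁴, so Δρ ≈ 0.7867 kg m⁻³.
N² = (g/ρ₀)·Δρ/Δz = g·(Δρ/ρ₀)/Δz = 9.81 × 7.675 × 10⁻⁴ / 73 = 1.0314 × 10⁻⁴ s⁻².
N = √(1.0314 × 10⁻⁴) = 0.010156 rad s⁻¹ ≈ 0.0102 rad s⁻¹.

0.0102 rad s⁻¹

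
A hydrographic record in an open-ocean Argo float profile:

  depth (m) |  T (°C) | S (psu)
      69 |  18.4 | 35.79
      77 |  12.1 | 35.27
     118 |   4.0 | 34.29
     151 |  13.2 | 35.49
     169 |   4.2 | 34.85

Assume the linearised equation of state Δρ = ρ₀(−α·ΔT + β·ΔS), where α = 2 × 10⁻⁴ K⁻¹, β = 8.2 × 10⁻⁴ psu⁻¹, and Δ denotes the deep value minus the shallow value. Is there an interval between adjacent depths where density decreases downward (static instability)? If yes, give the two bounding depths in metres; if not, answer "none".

Evaluate Δρ/ρ₀ = −αΔT + βΔS across each adjacent pair:
  69–77 m: −αΔT+βΔS = −(2 × 10⁻⁴)(-6.3)+(8.2 × 10⁻⁴)(-0.52) = 8.3 × 10⁻⁴ → stable
  77–118 m: −αΔT+βΔS = −(2 × 10⁻⁴)(-8.1)+(8.2 × 10⁻⁴)(-0.98) = 8.2 × 10⁻⁴ → stable
  118–151 m: −αΔT+βΔS = −(2 × 10⁻⁴)(+9.2)+(8.2 × 10⁻⁴)(+1.20) = -8.6 × 10⁻⁴ → UNSTABLE
  151–169 m: −αΔT+βΔS = −(2 × 10⁻⁴)(-9.0)+(8.2 × 10⁻⁴)(-0.64) = 1.3 × 10⁻³ → stable
The 118–151 m interval has Δρ < 0: lighter water underlies denser water.

118–151 m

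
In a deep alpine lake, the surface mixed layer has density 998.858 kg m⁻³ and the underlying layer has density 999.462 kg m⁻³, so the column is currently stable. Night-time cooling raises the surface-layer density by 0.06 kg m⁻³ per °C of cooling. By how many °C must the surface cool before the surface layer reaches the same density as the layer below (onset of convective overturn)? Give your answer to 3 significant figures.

Density deficit of the surface layer: 999.462 − 998.858 = 0.604 kg m⁻³.
Required change = 0.604 / 0.06 = 10.1 °C.

10.1 °C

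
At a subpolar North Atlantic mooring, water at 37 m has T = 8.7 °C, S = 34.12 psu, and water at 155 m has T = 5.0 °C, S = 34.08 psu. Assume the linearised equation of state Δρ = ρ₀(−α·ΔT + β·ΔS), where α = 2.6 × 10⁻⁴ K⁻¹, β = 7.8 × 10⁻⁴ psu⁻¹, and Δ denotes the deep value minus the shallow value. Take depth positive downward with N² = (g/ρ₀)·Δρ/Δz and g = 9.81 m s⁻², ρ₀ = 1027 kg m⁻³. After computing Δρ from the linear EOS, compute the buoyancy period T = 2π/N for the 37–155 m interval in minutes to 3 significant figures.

11.9 min

ΔT = -3.7 K, ΔS = -0.04 psu (deep − shallow).
Δρ/ρ₀ = −αΔT + βΔS = 9.62 × 10⁻⁴ − 3.12 × 10⁻⁵ = 9.308 × 10⁻⁴, so Δρ ≈ 0.9559 kg m⁻³.
N² = (g/ρ₀)·Δρ/Δz = g·(Δρ/ρ₀)/Δz = 9.81 × 9.308 × 10⁻⁴ / 118 = 7.7383 × 10⁻⁵ s⁻².
N = √(7.7383 × 10⁻⁵) = 8.7968 × 10⁻³ rad s⁻¹ → T = 2π/N = 714.26 s = 11.904 min ≈ 11.9 min.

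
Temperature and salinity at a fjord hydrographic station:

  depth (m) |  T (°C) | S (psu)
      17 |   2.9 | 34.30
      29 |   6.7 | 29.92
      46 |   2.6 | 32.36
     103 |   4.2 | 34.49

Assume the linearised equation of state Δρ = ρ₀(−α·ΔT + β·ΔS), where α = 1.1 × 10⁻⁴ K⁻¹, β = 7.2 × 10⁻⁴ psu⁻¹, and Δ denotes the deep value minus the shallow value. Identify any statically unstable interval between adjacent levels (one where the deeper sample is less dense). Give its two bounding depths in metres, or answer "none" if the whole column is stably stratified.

Evaluate Δρ/ρ₀ = −αΔT + βΔS across each adjacent pair:
  17–29 m: −αΔT+βΔS = −(1.1 × 10⁻⁴)(+3.8)+(7.2 × 10⁻⁴)(-4.38) = -3.6 × 10⁻³ → UNSTABLE
  29–46 m: −αΔT+βΔS = −(1.1 × 10⁻⁴)(-4.1)+(7.2 × 10⁻⁴)(+2.44) = 2.2 × 10⁻³ → stable
  46–103 m: −αΔT+βΔS = −(1.1 × 10⁻⁴)(+1.6)+(7.2 × 10⁻⁴)(+2.13) = 1.4 × 10⁻³ → stable
The 17–29 m interval has Δρ < 0: lighter water underlies denser water.

17–29 m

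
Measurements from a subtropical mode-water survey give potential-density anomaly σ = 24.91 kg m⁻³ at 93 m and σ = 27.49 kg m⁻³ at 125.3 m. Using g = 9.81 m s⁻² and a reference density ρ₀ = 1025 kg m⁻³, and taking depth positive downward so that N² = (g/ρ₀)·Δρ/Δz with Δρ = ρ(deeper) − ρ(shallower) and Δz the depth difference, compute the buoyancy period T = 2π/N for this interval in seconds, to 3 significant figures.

Δρ = 1027.49 − 1024.91 = 2.58 kg m⁻³ over Δz = 125.3 − 93 = 32.3 m.
N² = (9.81/1025) × (2.58/32.3) = 7.6447 × 10⁻⁴ s⁻².
N = √(7.6447 × 10⁻⁴) = 0.027649 rad s⁻¹, so T = 2π/N = 227.25 s ≈ 227 s.
N² > 0, so the interval is statically stable.

227 s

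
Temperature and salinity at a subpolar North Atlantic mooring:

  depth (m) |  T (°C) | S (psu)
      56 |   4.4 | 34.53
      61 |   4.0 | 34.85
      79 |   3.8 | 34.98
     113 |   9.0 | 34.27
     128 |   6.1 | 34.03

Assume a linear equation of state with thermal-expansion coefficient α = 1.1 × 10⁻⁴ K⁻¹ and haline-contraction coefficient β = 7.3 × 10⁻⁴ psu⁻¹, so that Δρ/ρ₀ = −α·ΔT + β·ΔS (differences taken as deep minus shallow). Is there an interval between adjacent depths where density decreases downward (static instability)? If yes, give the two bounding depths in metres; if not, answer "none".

Evaluate Δρ/ρ₀ = −αΔT + βΔS across each adjacent pair:
  56–61 m: −αΔT+βΔS = −(1.1 × 10⁻⁴)(-0.4)+(7.3 × 10⁻⁴)(+0.32) = 2.8 × 10⁻⁴ → stable
  61–79 m: −αΔT+βΔS = −(1.1 × 10⁻⁴)(-0.2)+(7.3 × 10⁻⁴)(+0.13) = 1.2 × 10⁻⁴ → stable
  79–113 m: −αΔT+βΔS = −(1.1 × 10⁻⁴)(+5.2)+(7.3 × 10⁻⁴)(-0.71) = -1.1 × 10⁻³ → UNSTABLE
  113–128 m: −αΔT+βΔS = −(1.1 × 10⁻⁴)(-2.9)+(7.3 × 10⁻⁴)(-0.24) = 1.4 × 10⁻⁴ → stable
The 79–113 m interval has Δρ < 0: lighter water underlies denser water.

79–113 m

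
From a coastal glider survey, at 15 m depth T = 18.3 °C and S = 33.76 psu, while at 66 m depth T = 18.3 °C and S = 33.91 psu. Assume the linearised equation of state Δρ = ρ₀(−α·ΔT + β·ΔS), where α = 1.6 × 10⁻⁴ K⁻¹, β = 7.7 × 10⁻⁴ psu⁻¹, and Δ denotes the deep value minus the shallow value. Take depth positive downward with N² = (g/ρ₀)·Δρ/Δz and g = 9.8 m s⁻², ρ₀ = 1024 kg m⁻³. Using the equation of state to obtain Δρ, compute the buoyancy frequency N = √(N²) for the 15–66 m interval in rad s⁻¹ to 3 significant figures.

ΔT = +0.0 K, ΔS = +0.15 psu (deep − shallow).
Δρ/ρ₀ = −αΔT + βΔS = 0 + 1.155 × 10⁻⁴ = 1.155 × 10⁻⁴, so Δρ ≈ 0.1183 kg m⁻³.
N² = (g/ρ₀)·Δρ/Δz = g·(Δρ/ρ₀)/Δz = 9.8 × 1.155 × 10⁻⁴ / 51 = 2.2194 × 10⁻⁵ s⁻².
N = √(2.2194 × 10⁻⁵) = 4.7111 × 10⁻³ rad s⁻¹ ≈ 4.71 × 10⁻³ rad s⁻¹.

4.71 × 10⁻³ rad s⁻¹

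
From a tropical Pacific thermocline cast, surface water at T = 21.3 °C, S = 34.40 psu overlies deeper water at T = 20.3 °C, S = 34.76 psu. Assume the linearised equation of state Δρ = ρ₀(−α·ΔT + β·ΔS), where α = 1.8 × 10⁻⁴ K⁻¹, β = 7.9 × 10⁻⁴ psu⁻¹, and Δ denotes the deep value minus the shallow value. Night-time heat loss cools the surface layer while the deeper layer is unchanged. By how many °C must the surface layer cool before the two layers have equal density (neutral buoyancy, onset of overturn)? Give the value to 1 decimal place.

2.6 °C

Neutral buoyancy requires Δρ = 0, i.e. −α(T_deep − T_surf′) + β(S_deep − S_surf) = 0.
T_surf′ = T_deep − (β/α)·ΔS = 20.3 − (7.9 × 10⁻⁴/1.8 × 10⁻⁴)·(+0.36) = 18.720 °C.
Cooling required: 21.3 − (18.720) = 2.580 °C.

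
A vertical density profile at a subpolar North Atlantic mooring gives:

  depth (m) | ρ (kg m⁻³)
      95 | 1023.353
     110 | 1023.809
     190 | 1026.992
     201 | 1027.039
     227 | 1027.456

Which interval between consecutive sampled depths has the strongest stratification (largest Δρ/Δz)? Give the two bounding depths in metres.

Compute the density gradient over each adjacent pair:
  95–110 m: Δρ/Δz = 0.456/15 = 0.030 kg m⁻⁴
  110–190 m: Δρ/Δz = 3.183/80 = 0.040 kg m⁻⁴
  190–201 m: Δρ/Δz = 0.047/11 = 4.3 × 10⁻³ kg m⁻⁴
  201–227 m: Δρ/Δz = 0.417/26 = 0.016 kg m⁻⁴
The largest gradient is in the 110–190 m interval — the pycnocline.

110–190 m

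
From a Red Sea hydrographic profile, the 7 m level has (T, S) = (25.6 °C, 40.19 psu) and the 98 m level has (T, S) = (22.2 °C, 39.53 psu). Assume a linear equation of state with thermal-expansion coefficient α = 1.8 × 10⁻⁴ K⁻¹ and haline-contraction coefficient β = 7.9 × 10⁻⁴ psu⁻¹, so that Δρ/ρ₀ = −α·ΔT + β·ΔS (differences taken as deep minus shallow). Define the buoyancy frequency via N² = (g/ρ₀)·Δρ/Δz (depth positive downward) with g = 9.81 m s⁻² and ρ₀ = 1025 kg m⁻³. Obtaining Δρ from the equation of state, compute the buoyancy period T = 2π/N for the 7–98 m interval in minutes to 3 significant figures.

ΔT = -3.4 K, ΔS = -0.66 psu (deep − shallow).
Δρ/ρ₀ = −αΔT + βΔS = 6.12 × 10⁻⁴ − 5.214 × 10⁻⁴ = 9.06 × 10⁻⁵, so Δρ ≈ 0.09287 kg m⁻³.
N² = (g/ρ₀)·Δρ/Δz = g·(Δρ/ρ₀)/Δz = 9.81 × 9.06 × 10⁻⁵ / 91 = 9.7669 × 10⁻⁶ s⁻².
N = √(9.7669 × 10⁻⁶) = 3.1252 × 10⁻³ rad s⁻¹ → T = 2π/N = 2.0105 × 10³ s = 33.508 min ≈ 33.5 min.

33.5 min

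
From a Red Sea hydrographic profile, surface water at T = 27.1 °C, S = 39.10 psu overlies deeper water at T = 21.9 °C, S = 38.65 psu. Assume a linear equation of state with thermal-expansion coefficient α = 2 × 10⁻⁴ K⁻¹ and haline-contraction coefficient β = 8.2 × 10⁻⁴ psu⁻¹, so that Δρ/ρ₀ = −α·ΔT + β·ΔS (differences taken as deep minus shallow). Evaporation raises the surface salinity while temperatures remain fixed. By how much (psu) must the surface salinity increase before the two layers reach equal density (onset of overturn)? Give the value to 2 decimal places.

Neutral buoyancy requires −α(T_deep − T_surf) + β(S_deep − S_surf′) = 0.
S_surf′ = S_deep − (α/β)·ΔT = 38.65 − (2 × 10⁻⁴/8.2 × 10⁻⁴)·(-5.2) = 39.9183 psu.
Increase required: 39.9183 − 39.10 = 0.8183 psu.

0.82 psu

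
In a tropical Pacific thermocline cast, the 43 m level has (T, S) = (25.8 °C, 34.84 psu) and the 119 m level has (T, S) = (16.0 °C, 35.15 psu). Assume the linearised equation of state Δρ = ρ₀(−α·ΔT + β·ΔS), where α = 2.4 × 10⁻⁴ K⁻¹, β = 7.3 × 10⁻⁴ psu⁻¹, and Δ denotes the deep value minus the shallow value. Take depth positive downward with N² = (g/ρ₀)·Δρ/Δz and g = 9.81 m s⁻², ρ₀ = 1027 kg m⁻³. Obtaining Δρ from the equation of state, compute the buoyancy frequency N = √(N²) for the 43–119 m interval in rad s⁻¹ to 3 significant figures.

0.0182 rad s⁻¹

ΔT = -9.8 K, ΔS = +0.31 psu (deep − shallow).
Δρ/ρ₀ = −αΔT + βΔS = 2.352 × 10⁻³ + 2.263 × 10⁻⁴ = 2.5783 × 10⁻³, so Δρ ≈ 2.648 kg m⁻³.
N² = (g/ρ₀)·Δρ/Δz = g·(Δρ/ρ₀)/Δz = 9.81 × 2.5783 × 10⁻³ / 76 = 3.3280 × 10⁻⁴ s⁻².
N = √(3.3280 × 10⁻⁴) = 0.018243 rad s⁻¹ ≈ 0.0182 rad s⁻¹.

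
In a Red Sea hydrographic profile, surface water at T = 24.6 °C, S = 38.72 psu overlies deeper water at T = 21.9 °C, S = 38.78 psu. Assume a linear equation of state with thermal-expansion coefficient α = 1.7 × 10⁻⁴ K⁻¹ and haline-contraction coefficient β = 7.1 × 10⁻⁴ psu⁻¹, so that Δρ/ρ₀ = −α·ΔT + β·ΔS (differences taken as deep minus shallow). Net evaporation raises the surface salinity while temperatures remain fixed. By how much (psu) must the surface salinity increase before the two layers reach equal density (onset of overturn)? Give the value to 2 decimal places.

0.71 psu

Neutral buoyancy requires −α(T_deep − T_surf) + β(S_deep − S_surf′) = 0.
S_surf′ = S_deep − (α/β)·ΔT = 38.78 − (1.7 × 10⁻⁴/7.1 × 10⁻⁴)·(-2.7) = 39.4265 psu.
Increase required: 39.4265 − 38.72 = 0.7065 psu.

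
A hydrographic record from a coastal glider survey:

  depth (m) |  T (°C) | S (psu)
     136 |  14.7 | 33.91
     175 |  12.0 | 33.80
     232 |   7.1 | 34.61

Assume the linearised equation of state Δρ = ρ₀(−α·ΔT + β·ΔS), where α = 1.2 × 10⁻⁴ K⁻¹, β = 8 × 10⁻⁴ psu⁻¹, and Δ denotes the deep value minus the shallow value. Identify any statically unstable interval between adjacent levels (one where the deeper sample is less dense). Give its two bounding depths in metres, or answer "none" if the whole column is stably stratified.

Evaluate Δρ/ρ₀ = −αΔT + βΔS across each adjacent pair:
  136–175 m: −αΔT+βΔS = −(1.2 × 10⁻⁴)(-2.7)+(8 × 10⁻⁴)(-0.11) = 2.4 × 10⁻⁴ → stable
  175–232 m: −αΔT+βΔS = −(1.2 × 10⁻⁴)(-4.9)+(8 × 10⁻⁴)(+0.81) = 1.2 × 10⁻³ → stable
Every interval has Δρ > 0: the column is stably stratified throughout.

none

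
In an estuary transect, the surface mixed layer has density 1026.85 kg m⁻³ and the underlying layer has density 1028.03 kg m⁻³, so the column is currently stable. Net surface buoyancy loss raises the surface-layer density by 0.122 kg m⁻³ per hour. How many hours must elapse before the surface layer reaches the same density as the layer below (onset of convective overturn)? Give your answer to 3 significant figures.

9.67 hours

Density deficit of the surface layer: 1028.03 − 1026.85 = 1.18 kg m⁻³.
Required change = 1.18 / 0.122 = 9.67 hours.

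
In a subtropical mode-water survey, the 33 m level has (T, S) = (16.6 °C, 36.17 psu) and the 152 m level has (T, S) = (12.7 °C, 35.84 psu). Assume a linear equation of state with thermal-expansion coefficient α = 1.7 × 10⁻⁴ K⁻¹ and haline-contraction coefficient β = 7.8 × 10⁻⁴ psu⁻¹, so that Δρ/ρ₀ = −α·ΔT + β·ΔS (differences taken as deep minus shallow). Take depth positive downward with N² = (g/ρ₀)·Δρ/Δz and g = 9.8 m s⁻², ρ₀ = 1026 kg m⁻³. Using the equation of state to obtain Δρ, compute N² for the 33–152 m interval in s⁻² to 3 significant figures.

3.34 × 10⁻⁵ s⁻²

ΔT = -3.9 K, ΔS = -0.33 psu (deep − shallow).
Δρ/ρ₀ = −αΔT + βΔS = 6.63 × 10⁻⁴ − 2.574 × 10⁻⁴ = 4.056 × 10⁻⁴, so Δρ ≈ 0.4161 kg m⁻³.
N² = (g/ρ₀)·Δρ/Δz = g·(Δρ/ρ₀)/Δz = 9.8 × 4.056 × 10⁻⁴ / 119 = 3.3402 × 10⁻⁵ s⁻² ≈ 3.34 × 10⁻⁵ s⁻².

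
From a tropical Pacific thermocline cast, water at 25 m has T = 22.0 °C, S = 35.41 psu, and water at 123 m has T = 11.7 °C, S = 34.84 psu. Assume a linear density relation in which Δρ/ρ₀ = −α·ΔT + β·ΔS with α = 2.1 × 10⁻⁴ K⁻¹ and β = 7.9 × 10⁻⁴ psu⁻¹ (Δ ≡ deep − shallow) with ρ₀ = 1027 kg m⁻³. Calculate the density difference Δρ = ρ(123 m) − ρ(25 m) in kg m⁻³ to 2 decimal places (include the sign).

ΔT = -10.3 K, ΔS = -0.57 psu (deep − shallow).
Δρ/ρ₀ = −(2.1 × 10⁻⁴)(-10.3) + (7.9 × 10⁻⁴)(-0.57) = 1.7127 × 10⁻³.
Δρ = 1027 × (1.7127 × 10⁻³) = +1.76 kg m⁻³.
Positive Δρ: denser below, stable.

+1.76 kg m⁻³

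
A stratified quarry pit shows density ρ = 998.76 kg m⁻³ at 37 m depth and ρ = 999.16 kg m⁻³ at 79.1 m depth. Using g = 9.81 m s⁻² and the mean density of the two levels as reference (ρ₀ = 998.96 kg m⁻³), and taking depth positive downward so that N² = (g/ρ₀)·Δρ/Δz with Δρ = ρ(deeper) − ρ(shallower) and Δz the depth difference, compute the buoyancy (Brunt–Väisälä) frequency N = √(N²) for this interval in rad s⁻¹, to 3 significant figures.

Δρ = 999.16 − 998.76 = 0.40 kg m⁻³ over Δz = 79.1 − 37 = 42.1 m.
N² = (9.81/998.96) × (0.40/42.1) = 9.3304 × 10⁻⁵ s⁻².
N = √(9.3304 × 10⁻⁵) = 9.6594 × 10⁻³ rad s⁻¹ ≈ 9.66 × 10⁻³ rad s⁻¹.

9.66 × 10⁻³ rad s⁻¹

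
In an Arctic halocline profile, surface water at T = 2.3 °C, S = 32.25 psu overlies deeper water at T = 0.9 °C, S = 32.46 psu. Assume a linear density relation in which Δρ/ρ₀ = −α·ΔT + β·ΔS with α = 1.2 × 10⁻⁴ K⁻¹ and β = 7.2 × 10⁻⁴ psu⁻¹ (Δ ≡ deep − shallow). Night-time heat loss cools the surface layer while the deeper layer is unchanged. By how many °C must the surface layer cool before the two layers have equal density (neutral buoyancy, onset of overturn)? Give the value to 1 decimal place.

Neutral buoyancy requires Δρ = 0, i.e. −α(T_deep − T_surf′) + β(S_deep − S_surf) = 0.
T_surf′ = T_deep − (β/α)·ΔS = 0.9 − (7.2 × 10⁻⁴/1.2 × 10⁻⁴)·(+0.21) = -0.360 °C.
Cooling required: 2.3 − (-0.360) = 2.660 °C.

2.7 °C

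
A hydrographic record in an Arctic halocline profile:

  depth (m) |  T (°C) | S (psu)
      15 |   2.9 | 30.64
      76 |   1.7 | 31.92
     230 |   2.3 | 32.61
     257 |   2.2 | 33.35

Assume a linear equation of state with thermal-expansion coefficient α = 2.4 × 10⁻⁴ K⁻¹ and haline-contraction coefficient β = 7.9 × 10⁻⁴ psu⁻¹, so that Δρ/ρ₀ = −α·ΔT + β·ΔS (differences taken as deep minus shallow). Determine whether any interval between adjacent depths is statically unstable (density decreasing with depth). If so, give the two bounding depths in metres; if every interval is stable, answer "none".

Evaluate Δρ/ρ₀ = −αΔT + βΔS across each adjacent pair:
  15–76 m: −αΔT+βΔS = −(2.4 × 10⁻⁴)(-1.2)+(7.9 × 10⁻⁴)(+1.28) = 1.3 × 10⁻³ → stable
  76–230 m: −αΔT+βΔS = −(2.4 × 10⁻⁴)(+0.6)+(7.9 × 10⁻⁴)(+0.69) = 4.0 × 10⁻⁴ → stable
  230–257 m: −αΔT+βΔS = −(2.4 × 10⁻⁴)(-0.1)+(7.9 × 10⁻⁴)(+0.74) = 6.1 × 10⁻⁴ → stable
Every interval has Δρ > 0: the column is stably stratified throughout.

none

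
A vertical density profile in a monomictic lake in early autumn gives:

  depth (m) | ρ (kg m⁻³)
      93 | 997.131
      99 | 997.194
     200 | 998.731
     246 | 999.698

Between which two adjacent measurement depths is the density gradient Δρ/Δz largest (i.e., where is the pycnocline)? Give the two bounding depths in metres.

200–246 m

Compute the density gradient over each adjacent pair:
  93–99 m: Δρ/Δz = 0.063/6 = 0.011 kg m⁻⁴
  99–200 m: Δρ/Δz = 1.537/101 = 0.015 kg m⁻⁴
  200–246 m: Δρ/Δz = 0.967/46 = 0.021 kg m⁻⁴
The largest gradient is in the 200–246 m interval — the pycnocline.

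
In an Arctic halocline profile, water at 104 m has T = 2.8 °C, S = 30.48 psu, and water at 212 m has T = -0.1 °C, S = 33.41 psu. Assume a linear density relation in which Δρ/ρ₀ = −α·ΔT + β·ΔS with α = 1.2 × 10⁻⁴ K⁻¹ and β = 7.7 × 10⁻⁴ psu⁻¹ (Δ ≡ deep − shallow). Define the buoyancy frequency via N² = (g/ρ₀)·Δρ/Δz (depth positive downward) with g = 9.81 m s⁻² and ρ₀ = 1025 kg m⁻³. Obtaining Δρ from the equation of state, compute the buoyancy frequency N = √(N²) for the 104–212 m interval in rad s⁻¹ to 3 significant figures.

ΔT = -2.9 K, ΔS = +2.93 psu (deep − shallow).
Δρ/ρ₀ = −αΔT + βΔS = 3.48 × 10⁻⁴ + 2.2561 × 10⁻³ = 2.6041 × 10⁻³, so Δρ ≈ 2.669 kg m⁻³.
N² = (g/ρ₀)·Δρ/Δz = g·(Δρ/ρ₀)/Δz = 9.81 × 2.6041 × 10⁻³ / 108 = 2.3654 × 10⁻⁴ s⁻².
N = √(2.3654 × 10⁻⁴) = 0.015380 rad s⁻¹ ≈ 0.0154 rad s⁻¹.

0.0154 rad s⁻¹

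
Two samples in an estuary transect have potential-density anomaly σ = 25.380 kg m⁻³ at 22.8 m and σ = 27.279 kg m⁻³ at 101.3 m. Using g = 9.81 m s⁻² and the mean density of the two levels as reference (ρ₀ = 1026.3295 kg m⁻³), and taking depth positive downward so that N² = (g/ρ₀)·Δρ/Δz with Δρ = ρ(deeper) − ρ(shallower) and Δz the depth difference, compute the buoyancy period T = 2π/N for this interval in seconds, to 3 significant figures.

Δρ = 1027.279 − 1025.380 = 1.899 kg m⁻³ over Δz = 101.3 − 22.8 = 78.5 m.
N² = (9.81/1026.3295) × (1.899/78.5) = 2.3123 × 10⁻⁴ s⁻².
N = √(2.3123 × 10⁻⁴) = 0.015206 rad s⁻¹, so T = 2π/N = 413.20 s ≈ 413 s.
N² > 0, so the interval is statically stable.

413 s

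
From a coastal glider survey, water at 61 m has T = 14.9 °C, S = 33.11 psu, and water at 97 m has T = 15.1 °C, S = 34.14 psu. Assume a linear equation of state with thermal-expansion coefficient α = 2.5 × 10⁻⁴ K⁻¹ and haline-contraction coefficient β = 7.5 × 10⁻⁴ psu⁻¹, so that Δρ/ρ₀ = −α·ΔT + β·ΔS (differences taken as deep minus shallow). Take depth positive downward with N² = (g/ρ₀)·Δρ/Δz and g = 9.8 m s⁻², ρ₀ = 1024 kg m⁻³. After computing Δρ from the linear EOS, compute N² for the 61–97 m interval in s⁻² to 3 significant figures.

ΔT = +0.2 K, ΔS = +1.03 psu (deep − shallow).
Δρ/ρ₀ = −αΔT + βΔS = -5.00 × 10⁻⁵ + 7.725 × 10⁻⁴ = 7.225 × 10⁻⁴, so Δρ ≈ 0.7398 kg m⁻³.
N² = (g/ρ₀)·Δρ/Δz = g·(Δρ/ρ₀)/Δz = 9.8 × 7.225 × 10⁻⁴ / 36 = 1.9668 × 10⁻⁴ s⁻² ≈ 1.97 × 10⁻⁴ s⁻².

1.97 × 10⁻⁴ s⁻²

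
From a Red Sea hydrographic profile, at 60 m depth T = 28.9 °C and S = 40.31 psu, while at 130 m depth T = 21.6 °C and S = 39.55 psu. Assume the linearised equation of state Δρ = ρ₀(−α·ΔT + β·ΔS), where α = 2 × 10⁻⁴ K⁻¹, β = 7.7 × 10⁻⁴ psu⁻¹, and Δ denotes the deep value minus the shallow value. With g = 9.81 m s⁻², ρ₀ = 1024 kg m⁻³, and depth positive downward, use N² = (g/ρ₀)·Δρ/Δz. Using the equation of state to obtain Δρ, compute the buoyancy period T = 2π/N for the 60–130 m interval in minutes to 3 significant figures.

9.46 min

ΔT = -7.3 K, ΔS = -0.76 psu (deep − shallow).
Δρ/ρ₀ = −αΔT + βΔS = 1.46 × 10⁻³ − 5.852 × 10⁻⁴ = 8.748 × 10⁻⁴, so Δρ ≈ 0.8958 kg m⁻³.
N² = (g/ρ₀)·Δρ/Δz = g·(Δρ/ρ₀)/Δz = 9.81 × 8.748 × 10⁻⁴ / 70 = 1.2260 × 10⁻⁴ s⁻².
N = √(1.2260 × 10⁻⁴) = 0.011072 rad s⁻¹ → T = 2π/N = 567.48 s = 9.4580 min ≈ 9.46 min.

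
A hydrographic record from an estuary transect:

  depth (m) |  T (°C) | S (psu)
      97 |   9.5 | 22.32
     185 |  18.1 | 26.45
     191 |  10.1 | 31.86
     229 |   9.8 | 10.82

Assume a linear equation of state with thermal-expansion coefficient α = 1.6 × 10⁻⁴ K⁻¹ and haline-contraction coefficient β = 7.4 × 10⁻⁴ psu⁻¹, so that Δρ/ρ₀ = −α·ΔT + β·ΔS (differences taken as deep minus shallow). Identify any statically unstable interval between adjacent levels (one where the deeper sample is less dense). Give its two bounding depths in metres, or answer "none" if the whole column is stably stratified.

Evaluate Δρ/ρ₀ = −αΔT + βΔS across each adjacent pair:
  97–185 m: −αΔT+βΔS = −(1.6 × 10⁻⁴)(+8.6)+(7.4 × 10⁻⁴)(+4.13) = 1.7 × 10⁻³ → stable
  185–191 m: −αΔT+βΔS = −(1.6 × 10⁻⁴)(-8.0)+(7.4 × 10⁻⁴)(+5.41) = 5.3 × 10⁻³ → stable
  191–229 m: −αΔT+βΔS = −(1.6 × 10⁻⁴)(-0.3)+(7.4 × 10⁻⁴)(-21.04) = -0.016 → UNSTABLE
The 191–229 m interval has Δρ < 0: lighter water underlies denser water.

191–229 m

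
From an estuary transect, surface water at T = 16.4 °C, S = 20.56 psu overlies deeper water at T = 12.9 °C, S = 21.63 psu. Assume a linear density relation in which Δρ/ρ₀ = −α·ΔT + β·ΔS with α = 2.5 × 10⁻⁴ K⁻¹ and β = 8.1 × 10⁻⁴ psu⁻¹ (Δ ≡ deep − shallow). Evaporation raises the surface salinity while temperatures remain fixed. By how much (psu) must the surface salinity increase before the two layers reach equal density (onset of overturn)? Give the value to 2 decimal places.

Neutral buoyancy requires −α(T_deep − T_surf) + β(S_deep − S_surf′) = 0.
S_surf′ = S_deep − (α/β)·ΔT = 21.63 − (2.5 × 10⁻⁴/8.1 × 10⁻⁴)·(-3.5) = 22.7102 psu.
Increase required: 22.7102 − 20.56 = 2.1502 psu.

2.15 psu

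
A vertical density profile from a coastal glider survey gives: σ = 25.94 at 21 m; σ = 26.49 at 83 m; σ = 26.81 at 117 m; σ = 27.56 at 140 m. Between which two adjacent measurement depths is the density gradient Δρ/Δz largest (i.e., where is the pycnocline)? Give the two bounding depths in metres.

117–140 m

Compute the density gradient over each adjacent pair:
  21–83 m: Δρ/Δz = 0.55/62 = 8.9 × 10⁻³ kg m⁻⁴
  83–117 m: Δρ/Δz = 0.32/34 = 9.4 × 10⁻³ kg m⁻⁴
  117–140 m: Δρ/Δz = 0.75/23 = 0.033 kg m⁻⁴
The largest gradient is in the 117–140 m interval — the pycnocline.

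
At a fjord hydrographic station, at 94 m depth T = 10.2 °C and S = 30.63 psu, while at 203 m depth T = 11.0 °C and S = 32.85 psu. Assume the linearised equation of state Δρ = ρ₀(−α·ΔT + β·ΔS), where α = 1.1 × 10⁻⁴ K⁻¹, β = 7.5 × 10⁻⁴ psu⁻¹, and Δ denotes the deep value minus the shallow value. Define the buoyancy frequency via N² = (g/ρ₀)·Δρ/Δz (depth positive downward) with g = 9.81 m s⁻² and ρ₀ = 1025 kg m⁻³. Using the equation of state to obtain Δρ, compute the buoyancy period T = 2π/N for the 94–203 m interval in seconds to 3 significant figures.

ΔT = +0.8 K, ΔS = +2.22 psu (deep − shallow).
Δρ/ρ₀ = −αΔT + βΔS = -8.80 × 10⁻⁵ + 1.665 × 10⁻³ = 1.577 × 10⁻³, so Δρ ≈ 1.616 kg m⁻³.
N² = (g/ρ₀)·Δρ/Δz = g·(Δρ/ρ₀)/Δz = 9.81 × 1.577 × 10⁻³ / 109 = 1.4193 × 10⁻⁴ s⁻².
N = √(1.4193 × 10⁻⁴) = 0.011913 rad s⁻¹ → T = 2π/N = 527.42 s ≈ 527 s.

527 s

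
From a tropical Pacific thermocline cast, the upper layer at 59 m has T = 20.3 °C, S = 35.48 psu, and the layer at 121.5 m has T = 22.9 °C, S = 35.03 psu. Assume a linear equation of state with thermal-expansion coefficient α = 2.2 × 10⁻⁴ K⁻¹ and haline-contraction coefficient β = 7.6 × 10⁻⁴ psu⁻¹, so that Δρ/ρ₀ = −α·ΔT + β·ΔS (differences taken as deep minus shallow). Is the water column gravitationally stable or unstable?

unstable

ΔT = 22.9 − 20.3 = +2.6 K and ΔS = 35.03 − 35.48 = -0.45 psu (deep − shallow).
−αΔT = -5.72 × 10⁻⁴; βΔS = -3.42 × 10⁻⁴; sum Δρ/ρ₀ = -9.14 × 10⁻⁴.
Δρ/ρ₀ < 0, so Δρ < 0: deeper water is lighter → statically unstable; the column would overturn.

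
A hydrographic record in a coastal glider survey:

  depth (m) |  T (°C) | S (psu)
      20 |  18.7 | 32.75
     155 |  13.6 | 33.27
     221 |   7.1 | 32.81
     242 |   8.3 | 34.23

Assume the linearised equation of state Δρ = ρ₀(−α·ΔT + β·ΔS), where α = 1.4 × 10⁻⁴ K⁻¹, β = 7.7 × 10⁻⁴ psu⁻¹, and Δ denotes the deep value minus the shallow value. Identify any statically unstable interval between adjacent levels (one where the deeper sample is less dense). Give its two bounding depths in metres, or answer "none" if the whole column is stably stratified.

none

Evaluate Δρ/ρ₀ = −αΔT + βΔS across each adjacent pair:
  20–155 m: −αΔT+βΔS = −(1.4 × 10⁻⁴)(-5.1)+(7.7 × 10⁻⁴)(+0.52) = 1.1 × 10⁻³ → stable
  155–221 m: −αΔT+βΔS = −(1.4 × 10⁻⁴)(-6.5)+(7.7 × 10⁻⁴)(-0.46) = 5.6 × 10⁻⁴ → stable
  221–242 m: −αΔT+βΔS = −(1.4 × 10⁻⁴)(+1.2)+(7.7 × 10⁻⁴)(+1.42) = 9.3 × 10⁻⁴ → stable
Every interval has Δρ > 0: the column is stably stratified throughout.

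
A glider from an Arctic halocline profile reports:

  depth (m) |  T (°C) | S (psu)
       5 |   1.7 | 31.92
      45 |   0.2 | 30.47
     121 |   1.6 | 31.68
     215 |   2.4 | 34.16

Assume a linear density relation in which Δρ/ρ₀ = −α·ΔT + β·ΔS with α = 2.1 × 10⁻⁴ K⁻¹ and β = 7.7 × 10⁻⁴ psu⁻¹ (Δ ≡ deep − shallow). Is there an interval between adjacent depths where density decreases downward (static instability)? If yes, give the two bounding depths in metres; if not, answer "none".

Evaluate Δρ/ρ₀ = −αΔT + βΔS across each adjacent pair:
  5–45 m: −αΔT+βΔS = −(2.1 × 10⁻⁴)(-1.5)+(7.7 × 10⁻⁴)(-1.45) = -8.0 × 10⁻⁴ → UNSTABLE
  45–121 m: −αΔT+βΔS = −(2.1 × 10⁻⁴)(+1.4)+(7.7 × 10⁻⁴)(+1.21) = 6.4 × 10⁻⁴ → stable
  121–215 m: −αΔT+βΔS = −(2.1 × 10⁻⁴)(+0.8)+(7.7 × 10⁻⁴)(+2.48) = 1.7 × 10⁻³ → stable
The 5–45 m interval has Δρ < 0: lighter water underlies denser water.

5–45 m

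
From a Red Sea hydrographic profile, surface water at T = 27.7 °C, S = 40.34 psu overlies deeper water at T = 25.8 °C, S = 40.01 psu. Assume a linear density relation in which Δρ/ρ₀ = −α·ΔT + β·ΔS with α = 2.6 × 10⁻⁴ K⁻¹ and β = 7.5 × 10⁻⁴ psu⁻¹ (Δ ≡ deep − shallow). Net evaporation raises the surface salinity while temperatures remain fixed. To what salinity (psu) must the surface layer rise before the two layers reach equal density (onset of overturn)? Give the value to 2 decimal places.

40.67 psu

Neutral buoyancy requires −α(T_deep − T_surf) + β(S_deep − S_surf′) = 0.
S_surf′ = S_deep − (α/β)·ΔT = 40.01 − (2.6 × 10⁻⁴/7.5 × 10⁻⁴)·(-1.9) = 40.6687 psu.
Increase required: 40.6687 − 40.34 = 0.3287 psu.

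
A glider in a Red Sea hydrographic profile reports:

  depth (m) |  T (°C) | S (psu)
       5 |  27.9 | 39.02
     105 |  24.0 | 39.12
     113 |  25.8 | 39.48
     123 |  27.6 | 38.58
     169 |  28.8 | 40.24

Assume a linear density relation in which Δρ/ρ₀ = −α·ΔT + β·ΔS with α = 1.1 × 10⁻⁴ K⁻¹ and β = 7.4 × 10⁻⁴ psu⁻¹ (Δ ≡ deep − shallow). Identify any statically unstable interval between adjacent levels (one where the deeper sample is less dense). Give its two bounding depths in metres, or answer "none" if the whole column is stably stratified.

113–123 m

Evaluate Δρ/ρ₀ = −αΔT + βΔS across each adjacent pair:
  5–105 m: −αΔT+βΔS = −(1.1 × 10⁻⁴)(-3.9)+(7.4 × 10⁻⁴)(+0.10) = 5.0 × 10⁻⁴ → stable
  105–113 m: −αΔT+βΔS = −(1.1 × 10⁻⁴)(+1.8)+(7.4 × 10⁻⁴)(+0.36) = 6.8 × 10⁻⁵ → stable
  113–123 m: −αΔT+βΔS = −(1.1 × 10⁻⁴)(+1.8)+(7.4 × 10⁻⁴)(-0.90) = -8.6 × 10⁻⁴ → UNSTABLE
  123–169 m: −αΔT+βΔS = −(1.1 × 10⁻⁴)(+1.2)+(7.4 × 10⁻⁴)(+1.66) = 1.1 × 10⁻³ → stable
The 113–123 m interval has Δρ < 0: lighter water underlies denser water.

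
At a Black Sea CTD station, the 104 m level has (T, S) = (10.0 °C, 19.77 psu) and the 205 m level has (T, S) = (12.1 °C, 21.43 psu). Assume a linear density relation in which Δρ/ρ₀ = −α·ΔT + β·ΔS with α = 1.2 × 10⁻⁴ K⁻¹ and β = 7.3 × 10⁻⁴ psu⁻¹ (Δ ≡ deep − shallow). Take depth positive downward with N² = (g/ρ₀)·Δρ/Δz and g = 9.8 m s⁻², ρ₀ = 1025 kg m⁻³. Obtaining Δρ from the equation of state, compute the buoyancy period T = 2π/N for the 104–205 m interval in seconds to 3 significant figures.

651 s

ΔT = +2.1 K, ΔS = +1.66 psu (deep − shallow).
Δρ/ρ₀ = −αΔT + βΔS = -2.52 × 10⁻⁴ + 1.2118 × 10⁻³ = 9.598 × 10⁻⁴, so Δρ ≈ 0.9838 kg m⁻³.
N² = (g/ρ₀)·Δρ/Δz = g·(Δρ/ρ₀)/Δz = 9.8 × 9.598 × 10⁻⁴ / 101 = 9.3129 × 10⁻⁵ s⁻².
N = √(9.3129 × 10⁻⁵) = 9.6503 × 10⁻³ rad s⁻¹ → T = 2π/N = 651.09 s ≈ 651 s.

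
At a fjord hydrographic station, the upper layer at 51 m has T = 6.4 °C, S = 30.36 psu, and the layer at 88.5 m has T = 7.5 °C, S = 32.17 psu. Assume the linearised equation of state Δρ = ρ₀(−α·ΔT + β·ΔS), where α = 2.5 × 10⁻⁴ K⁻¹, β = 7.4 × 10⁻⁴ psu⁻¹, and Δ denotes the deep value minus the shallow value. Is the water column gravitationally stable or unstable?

ΔT = 7.5 − 6.4 = +1.1 K and ΔS = 32.17 − 30.36 = +1.81 psu (deep − shallow).
−αΔT = -2.75 × 10⁻⁴; βΔS = 1.3394 × 10⁻³; sum Δρ/ρ₀ = 1.0644 × 10⁻³.
Δρ/ρ₀ > 0, so Δρ > 0: deeper water is denser → statically stable.

stable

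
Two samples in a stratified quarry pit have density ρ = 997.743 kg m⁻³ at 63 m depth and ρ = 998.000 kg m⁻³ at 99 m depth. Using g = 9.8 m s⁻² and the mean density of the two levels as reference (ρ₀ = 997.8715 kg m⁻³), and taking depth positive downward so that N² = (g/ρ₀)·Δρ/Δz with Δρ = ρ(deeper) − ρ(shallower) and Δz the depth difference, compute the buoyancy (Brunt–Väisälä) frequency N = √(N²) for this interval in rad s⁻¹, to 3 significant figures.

Δρ = 998.000 − 997.743 = 0.257 kg m⁻³ over Δz = 99 − 63 = 36 m.
N² = (9.8/997.8715) × (0.257/36) = 7.0110 × 10⁻⁵ s⁻².
N = √(7.0110 × 10⁻⁵) = 8.3732 × 10⁻³ rad s⁻¹ ≈ 8.37 × 10⁻³ rad s⁻¹.

8.37 × 10⁻³ rad s⁻¹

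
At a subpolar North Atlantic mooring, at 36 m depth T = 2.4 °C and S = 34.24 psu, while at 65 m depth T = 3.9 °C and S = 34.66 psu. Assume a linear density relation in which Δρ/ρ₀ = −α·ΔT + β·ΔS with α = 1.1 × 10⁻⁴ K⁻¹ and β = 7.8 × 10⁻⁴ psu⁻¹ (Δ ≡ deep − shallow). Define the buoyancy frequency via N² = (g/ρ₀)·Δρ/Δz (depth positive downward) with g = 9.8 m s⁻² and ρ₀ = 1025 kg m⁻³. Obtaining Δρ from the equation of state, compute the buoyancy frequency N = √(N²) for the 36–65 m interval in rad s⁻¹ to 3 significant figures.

ΔT = +1.5 K, ΔS = +0.42 psu (deep − shallow).
Δρ/ρ₀ = −αΔT + βΔS = -1.65 × 10⁻⁴ + 3.276 × 10⁻⁴ = 1.626 × 10⁻⁴, so Δρ ≈ 0.1667 kg m⁻³.
N² = (g/ρ₀)·Δρ/Δz = g·(Δρ/ρ₀)/Δz = 9.8 × 1.626 × 10⁻⁴ / 29 = 5.4948 × 10⁻⁵ s⁻².
N = √(5.4948 × 10⁻⁵) = 7.4127 × 10⁻³ rad s⁻¹ ≈ 7.41 × 10⁻³ rad s⁻¹.

7.41 × 10⁻³ rad s⁻¹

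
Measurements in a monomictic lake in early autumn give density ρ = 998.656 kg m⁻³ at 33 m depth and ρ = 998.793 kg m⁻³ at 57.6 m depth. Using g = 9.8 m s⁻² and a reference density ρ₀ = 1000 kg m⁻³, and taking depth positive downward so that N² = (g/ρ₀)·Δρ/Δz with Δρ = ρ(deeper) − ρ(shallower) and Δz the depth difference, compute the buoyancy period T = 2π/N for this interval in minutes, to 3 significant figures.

14.2 min

Δρ = 998.793 − 998.656 = 0.137 kg m⁻³ over Δz = 57.6 − 33 = 24.6 m.
N² = (9.8/1000) × (0.137/24.6) = 5.4577 × 10⁻⁵ s⁻².
N = √(5.4577 × 10⁻⁵) = 7.3876 × 10⁻³ rad s⁻¹, so T = 2π/N = 850.50 s = 14.175 min ≈ 14.2 min.
A positive N² confirms static stability across the interval.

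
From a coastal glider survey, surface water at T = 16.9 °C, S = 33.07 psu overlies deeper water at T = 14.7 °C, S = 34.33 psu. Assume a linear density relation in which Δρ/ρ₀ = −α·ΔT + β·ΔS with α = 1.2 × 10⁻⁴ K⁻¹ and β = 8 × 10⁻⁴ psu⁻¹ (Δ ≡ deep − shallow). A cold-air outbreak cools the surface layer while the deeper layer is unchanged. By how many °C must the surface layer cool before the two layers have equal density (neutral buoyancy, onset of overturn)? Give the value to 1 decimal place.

10.6 °C

Neutral buoyancy requires Δρ = 0, i.e. −α(T_deep − T_surf′) + β(S_deep − S_surf) = 0.
T_surf′ = T_deep − (β/α)·ΔS = 14.7 − (8 × 10⁻⁴/1.2 × 10⁻⁴)·(+1.26) = 6.300 °C.
Cooling required: 16.9 − (6.300) = 10.600 °C.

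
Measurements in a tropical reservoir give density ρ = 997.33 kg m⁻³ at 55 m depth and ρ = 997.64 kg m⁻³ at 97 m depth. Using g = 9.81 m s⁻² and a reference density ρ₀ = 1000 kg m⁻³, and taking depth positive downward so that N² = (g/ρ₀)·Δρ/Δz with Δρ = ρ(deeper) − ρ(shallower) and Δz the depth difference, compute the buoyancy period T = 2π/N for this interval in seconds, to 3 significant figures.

738 s

Δρ = 997.64 − 997.33 = 0.31 kg m⁻³ over Δz = 97 − 55 = 42 m.
N² = (9.81/1000) × (0.31/42) = 7.2407 × 10⁻⁵ s⁻².
N = √(7.2407 × 10⁻⁵) = 8.5092 × 10⁻³ rad s⁻¹, so T = 2π/N = 738.40 s ≈ 738 s.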